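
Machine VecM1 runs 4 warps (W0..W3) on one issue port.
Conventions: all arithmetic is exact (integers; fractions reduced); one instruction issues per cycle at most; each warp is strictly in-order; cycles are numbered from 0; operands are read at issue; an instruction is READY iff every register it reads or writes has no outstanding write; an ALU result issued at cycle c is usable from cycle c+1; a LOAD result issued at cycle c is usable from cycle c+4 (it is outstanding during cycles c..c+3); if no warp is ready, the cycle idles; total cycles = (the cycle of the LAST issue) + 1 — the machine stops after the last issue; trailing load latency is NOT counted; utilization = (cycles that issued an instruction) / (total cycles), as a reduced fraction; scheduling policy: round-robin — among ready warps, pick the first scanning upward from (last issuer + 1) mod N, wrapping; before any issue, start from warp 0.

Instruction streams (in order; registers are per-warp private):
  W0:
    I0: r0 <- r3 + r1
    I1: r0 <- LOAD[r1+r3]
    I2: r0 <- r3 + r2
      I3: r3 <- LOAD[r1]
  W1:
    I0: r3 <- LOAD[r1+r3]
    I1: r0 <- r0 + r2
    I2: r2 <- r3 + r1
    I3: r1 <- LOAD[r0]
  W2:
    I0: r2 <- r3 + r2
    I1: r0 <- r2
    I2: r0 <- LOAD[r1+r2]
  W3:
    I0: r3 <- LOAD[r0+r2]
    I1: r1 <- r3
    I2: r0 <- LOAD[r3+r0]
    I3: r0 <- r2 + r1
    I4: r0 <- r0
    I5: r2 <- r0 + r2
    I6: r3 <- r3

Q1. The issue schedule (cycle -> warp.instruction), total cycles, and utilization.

cycle 0: W0.I0
cycle 1: W1.I0
cycle 2: W2.I0
cycle 3: W3.I0
cycle 4: W0.I1
cycle 5: W1.I1
cycle 6: W2.I1
cycle 7: W3.I1
cycle 8: W0.I2
cycle 9: W1.I2
cycle 10: W2.I2
cycle 11: W3.I2
cycle 12: W0.I3
cycle 13: W1.I3
cycle 14: idle
cycle 15: W3.I3
cycle 16: W3.I4
cycle 17: W3.I5
cycle 18: W3.I6

Answer: 19 cycles, utilization 18/19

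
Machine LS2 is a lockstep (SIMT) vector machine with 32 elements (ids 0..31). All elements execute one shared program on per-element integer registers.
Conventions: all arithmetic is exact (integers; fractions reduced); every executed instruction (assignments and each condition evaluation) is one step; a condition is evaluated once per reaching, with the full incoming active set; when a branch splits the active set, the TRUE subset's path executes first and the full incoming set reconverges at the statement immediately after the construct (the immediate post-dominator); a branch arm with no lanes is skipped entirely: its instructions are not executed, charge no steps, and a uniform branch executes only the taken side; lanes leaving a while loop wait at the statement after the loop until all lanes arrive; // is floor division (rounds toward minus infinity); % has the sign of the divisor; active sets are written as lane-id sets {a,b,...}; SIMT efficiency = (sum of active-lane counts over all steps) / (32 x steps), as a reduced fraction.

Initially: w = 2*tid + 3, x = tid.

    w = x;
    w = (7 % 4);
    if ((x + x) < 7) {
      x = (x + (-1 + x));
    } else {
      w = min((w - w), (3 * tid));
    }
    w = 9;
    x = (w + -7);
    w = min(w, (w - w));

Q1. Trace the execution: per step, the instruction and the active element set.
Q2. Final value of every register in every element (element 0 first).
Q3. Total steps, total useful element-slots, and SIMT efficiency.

step 0: w <- x                       {0,1,2,3,4,5,6,7,8,9,10,11,12,13,14,15,16,17,18,19,20,21,22,23,24,25,26,27,28,29,30,31}
step 1: w <- (7 % 4)                 {0,1,2,3,4,5,6,7,8,9,10,11,12,13,14,15,16,17,18,19,20,21,22,23,24,25,26,27,28,29,30,31}
step 2: eval ((x + x) < 7)           {0,1,2,3,4,5,6,7,8,9,10,11,12,13,14,15,16,17,18,19,20,21,22,23,24,25,26,27,28,29,30,31}
step 3: x <- (x + (-1 + x))          {0,1,2,3}
step 4: w <- min((w - w), (3 * tid)) {4,5,6,7,8,9,10,11,12,13,14,15,16,17,18,19,20,21,22,23,24,25,26,27,28,29,30,31}
step 5: w <- 9                       {0,1,2,3,4,5,6,7,8,9,10,11,12,13,14,15,16,17,18,19,20,21,22,23,24,25,26,27,28,29,30,31}
step 6: x <- (w + -7)                {0,1,2,3,4,5,6,7,8,9,10,11,12,13,14,15,16,17,18,19,20,21,22,23,24,25,26,27,28,29,30,31}
step 7: w <- min(w, (w - w))         {0,1,2,3,4,5,6,7,8,9,10,11,12,13,14,15,16,17,18,19,20,21,22,23,24,25,26,27,28,29,30,31}

Answer: 8 steps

w: 0,0,0,0,0,0,0,0,0,0,0,0,0,0,0,0,0,0,0,0,0,0,0,0,0,0,0,0,0,0,0,0
x: 2,2,2,2,2,2,2,2,2,2,2,2,2,2,2,2,2,2,2,2,2,2,2,2,2,2,2,2,2,2,2,2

steps = 8; useful = 224; efficiency = 224/256 = 7/8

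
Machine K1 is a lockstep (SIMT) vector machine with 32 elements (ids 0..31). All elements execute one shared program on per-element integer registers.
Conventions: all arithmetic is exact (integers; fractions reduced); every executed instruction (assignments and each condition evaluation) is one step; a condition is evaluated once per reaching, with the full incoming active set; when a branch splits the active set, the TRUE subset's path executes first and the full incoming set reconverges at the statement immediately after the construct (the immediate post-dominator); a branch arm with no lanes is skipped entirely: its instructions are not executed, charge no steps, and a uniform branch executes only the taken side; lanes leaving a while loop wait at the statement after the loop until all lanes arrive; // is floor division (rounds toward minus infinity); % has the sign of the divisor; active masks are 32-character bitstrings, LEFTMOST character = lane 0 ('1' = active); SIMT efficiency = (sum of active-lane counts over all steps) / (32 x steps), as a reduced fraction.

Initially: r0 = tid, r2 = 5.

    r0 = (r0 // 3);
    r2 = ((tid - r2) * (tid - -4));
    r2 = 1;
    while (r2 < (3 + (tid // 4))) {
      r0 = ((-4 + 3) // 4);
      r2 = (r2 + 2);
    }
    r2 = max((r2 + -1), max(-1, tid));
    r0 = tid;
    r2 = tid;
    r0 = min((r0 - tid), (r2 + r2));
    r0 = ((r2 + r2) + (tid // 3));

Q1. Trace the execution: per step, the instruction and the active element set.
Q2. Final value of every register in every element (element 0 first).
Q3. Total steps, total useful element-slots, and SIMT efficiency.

step 0: r0 <- (r0 // 3)              11111111111111111111111111111111
step 1: r2 <- ((tid - r2) * (tid - -4)) 11111111111111111111111111111111
step 2: r2 <- 1                      11111111111111111111111111111111
step 3: eval (r2 < (3 + (tid // 4))) 11111111111111111111111111111111
step 4: r0 <- ((-4 + 3) // 4)        11111111111111111111111111111111
step 5: r2 <- (r2 + 2)               11111111111111111111111111111111
step 6: eval (r2 < (3 + (tid // 4))) 11111111111111111111111111111111
step 7: r0 <- ((-4 + 3) // 4)        00001111111111111111111111111111
step 8: r2 <- (r2 + 2)               00001111111111111111111111111111
step 9: eval (r2 < (3 + (tid // 4))) 00001111111111111111111111111111
step 10: r0 <- ((-4 + 3) // 4)        00000000000011111111111111111111
step 11: r2 <- (r2 + 2)               00000000000011111111111111111111
step 12: eval (r2 < (3 + (tid // 4))) 00000000000011111111111111111111
step 13: r0 <- ((-4 + 3) // 4)        00000000000000000000111111111111
step 14: r2 <- (r2 + 2)               00000000000000000000111111111111
step 15: eval (r2 < (3 + (tid // 4))) 00000000000000000000111111111111
step 16: r0 <- ((-4 + 3) // 4)        00000000000000000000000000001111
step 17: r2 <- (r2 + 2)               00000000000000000000000000001111
step 18: eval (r2 < (3 + (tid // 4))) 00000000000000000000000000001111
step 19: r2 <- max((r2 + -1), max(-1, tid)) 11111111111111111111111111111111
step 20: r0 <- tid                    11111111111111111111111111111111
step 21: r2 <- tid                    11111111111111111111111111111111
step 22: r0 <- min((r0 - tid), (r2 + r2)) 11111111111111111111111111111111
step 23: r0 <- ((r2 + r2) + (tid // 3)) 11111111111111111111111111111111

Answer: 24 steps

r0: 0,2,4,7,9,11,14,16,18,21,23,25,28,30,32,35,37,39,42,44,46,49,51,53,56,58,60,63,65,67,70,72
r2: 0,1,2,3,4,5,6,7,8,9,10,11,12,13,14,15,16,17,18,19,20,21,22,23,24,25,26,27,28,29,30,31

steps = 24; useful = 576; efficiency = 576/768 = 3/4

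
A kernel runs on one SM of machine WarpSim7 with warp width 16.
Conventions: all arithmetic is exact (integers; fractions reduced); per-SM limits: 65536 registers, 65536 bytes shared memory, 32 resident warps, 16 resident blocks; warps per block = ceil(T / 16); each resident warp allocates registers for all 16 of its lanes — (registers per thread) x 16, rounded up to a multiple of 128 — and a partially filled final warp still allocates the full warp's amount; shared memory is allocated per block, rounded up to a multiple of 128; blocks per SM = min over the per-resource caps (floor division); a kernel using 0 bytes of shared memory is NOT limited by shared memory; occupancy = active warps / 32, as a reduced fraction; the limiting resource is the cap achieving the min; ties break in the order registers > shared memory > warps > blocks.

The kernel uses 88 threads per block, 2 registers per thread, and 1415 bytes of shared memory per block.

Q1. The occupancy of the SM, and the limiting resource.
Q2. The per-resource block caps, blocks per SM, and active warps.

Answer: occupancy 15/16, limited by warps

registers: 85 blocks
shared memory: 42 blocks
warps: 5 blocks
blocks: 16 blocks

Answer: 5 blocks, 30 active warps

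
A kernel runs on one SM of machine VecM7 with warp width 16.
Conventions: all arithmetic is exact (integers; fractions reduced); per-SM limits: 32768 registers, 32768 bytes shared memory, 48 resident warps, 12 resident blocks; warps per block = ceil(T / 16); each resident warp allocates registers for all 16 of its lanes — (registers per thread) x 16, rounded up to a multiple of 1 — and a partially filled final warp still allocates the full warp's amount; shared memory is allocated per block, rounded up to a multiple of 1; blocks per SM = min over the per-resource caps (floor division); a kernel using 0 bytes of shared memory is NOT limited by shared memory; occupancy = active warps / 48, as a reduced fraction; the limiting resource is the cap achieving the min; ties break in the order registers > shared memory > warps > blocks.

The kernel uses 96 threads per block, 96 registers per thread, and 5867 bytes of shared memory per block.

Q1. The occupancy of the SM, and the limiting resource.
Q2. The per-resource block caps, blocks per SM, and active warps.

Answer: occupancy 3/8, limited by registers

registers: 3 blocks
shared memory: 5 blocks
warps: 8 blocks
blocks: 12 blocks

Answer: 3 blocks, 18 active warps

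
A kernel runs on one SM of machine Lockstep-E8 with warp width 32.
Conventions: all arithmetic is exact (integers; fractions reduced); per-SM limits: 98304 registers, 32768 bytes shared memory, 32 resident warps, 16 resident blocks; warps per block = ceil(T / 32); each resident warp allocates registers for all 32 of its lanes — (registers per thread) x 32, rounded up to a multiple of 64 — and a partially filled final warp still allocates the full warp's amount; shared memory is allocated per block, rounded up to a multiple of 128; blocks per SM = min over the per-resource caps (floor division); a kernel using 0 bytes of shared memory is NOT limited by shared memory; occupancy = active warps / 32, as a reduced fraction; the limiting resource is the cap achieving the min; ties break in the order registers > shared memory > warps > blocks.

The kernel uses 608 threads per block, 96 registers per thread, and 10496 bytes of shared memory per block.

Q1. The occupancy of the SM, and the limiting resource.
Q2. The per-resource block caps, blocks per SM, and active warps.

Answer: occupancy 19/32, limited by registers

registers: 1 block
shared memory: 3 blocks
warps: 1 block
blocks: 16 blocks

Answer: 1 block, 19 active warps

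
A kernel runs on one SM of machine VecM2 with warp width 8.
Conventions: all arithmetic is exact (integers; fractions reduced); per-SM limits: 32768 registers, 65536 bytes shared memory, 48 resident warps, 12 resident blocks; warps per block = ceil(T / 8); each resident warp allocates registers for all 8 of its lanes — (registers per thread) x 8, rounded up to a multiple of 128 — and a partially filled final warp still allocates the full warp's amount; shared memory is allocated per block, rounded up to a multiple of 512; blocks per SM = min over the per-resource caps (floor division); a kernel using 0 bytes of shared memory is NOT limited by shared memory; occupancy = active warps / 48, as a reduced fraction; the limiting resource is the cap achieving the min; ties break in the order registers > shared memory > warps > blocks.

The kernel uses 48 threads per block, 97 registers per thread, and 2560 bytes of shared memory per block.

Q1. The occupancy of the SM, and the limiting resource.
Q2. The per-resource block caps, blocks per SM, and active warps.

Answer: occupancy 3/4, limited by registers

registers: 6 blocks
shared memory: 25 blocks
warps: 8 blocks
blocks: 12 blocks

Answer: 6 blocks, 36 active warps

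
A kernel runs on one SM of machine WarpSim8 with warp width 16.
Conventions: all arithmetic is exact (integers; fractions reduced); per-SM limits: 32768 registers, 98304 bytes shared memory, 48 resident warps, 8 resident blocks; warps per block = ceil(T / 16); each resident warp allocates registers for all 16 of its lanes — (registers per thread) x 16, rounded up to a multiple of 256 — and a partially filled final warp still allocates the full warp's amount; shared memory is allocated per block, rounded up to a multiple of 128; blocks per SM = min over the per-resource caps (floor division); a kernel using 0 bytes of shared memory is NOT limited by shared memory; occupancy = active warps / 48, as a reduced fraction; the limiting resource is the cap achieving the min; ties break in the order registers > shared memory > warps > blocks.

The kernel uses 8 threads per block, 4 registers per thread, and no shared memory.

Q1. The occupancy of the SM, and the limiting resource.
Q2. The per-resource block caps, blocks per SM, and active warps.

Answer: occupancy 1/6, limited by blocks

registers: 128 blocks
shared memory: no limit (kernel uses none)
warps: 48 blocks
blocks: 8 blocks

Answer: 8 blocks, 8 active warps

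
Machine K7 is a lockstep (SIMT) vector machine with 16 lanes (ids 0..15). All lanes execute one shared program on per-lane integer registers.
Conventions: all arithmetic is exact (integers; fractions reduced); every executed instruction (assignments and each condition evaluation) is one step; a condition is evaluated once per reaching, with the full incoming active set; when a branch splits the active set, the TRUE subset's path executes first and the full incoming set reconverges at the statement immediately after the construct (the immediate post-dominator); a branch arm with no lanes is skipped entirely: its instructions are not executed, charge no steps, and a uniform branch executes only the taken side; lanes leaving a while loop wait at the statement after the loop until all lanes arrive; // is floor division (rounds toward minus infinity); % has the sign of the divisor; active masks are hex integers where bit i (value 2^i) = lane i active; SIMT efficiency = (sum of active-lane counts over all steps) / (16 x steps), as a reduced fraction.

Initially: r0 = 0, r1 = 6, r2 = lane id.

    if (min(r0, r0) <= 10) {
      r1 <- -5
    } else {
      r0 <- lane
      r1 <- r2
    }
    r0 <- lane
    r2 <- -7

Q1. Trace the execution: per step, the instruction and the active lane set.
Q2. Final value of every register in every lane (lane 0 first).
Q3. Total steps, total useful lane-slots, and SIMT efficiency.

step 0: eval (min(r0, r0) <= 10)     0xffff
step 1: r1 <- -5                     0xffff
step 2: r0 <- lane                   0xffff
step 3: r2 <- -7                     0xffff

Answer: 4 steps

r0: 0,1,2,3,4,5,6,7,8,9,10,11,12,13,14,15
r1: -5,-5,-5,-5,-5,-5,-5,-5,-5,-5,-5,-5,-5,-5,-5,-5
r2: -7,-7,-7,-7,-7,-7,-7,-7,-7,-7,-7,-7,-7,-7,-7,-7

steps = 4; useful = 64; efficiency = 64/64 = 1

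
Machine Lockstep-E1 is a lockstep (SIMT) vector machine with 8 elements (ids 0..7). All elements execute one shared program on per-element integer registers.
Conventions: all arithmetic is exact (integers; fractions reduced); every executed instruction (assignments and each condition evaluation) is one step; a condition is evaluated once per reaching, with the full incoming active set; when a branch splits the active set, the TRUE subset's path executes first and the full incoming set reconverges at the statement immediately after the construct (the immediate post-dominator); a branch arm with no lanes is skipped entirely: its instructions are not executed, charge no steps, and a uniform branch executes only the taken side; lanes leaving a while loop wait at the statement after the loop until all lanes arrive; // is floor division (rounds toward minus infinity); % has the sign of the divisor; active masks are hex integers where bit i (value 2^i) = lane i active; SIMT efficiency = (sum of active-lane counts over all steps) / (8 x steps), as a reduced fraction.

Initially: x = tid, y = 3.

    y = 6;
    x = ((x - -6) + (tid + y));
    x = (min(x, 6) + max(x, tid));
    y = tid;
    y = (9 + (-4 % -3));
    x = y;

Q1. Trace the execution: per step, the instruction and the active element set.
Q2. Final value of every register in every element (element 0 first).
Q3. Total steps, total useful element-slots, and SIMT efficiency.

step 0: y <- 6                       0xff
step 1: x <- ((x - -6) + (tid + y))  0xff
step 2: x <- (min(x, 6) + max(x, tid)) 0xff
step 3: y <- tid                     0xff
step 4: y <- (9 + (-4 % -3))         0xff
step 5: x <- y                       0xff

Answer: 6 steps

x: 8,8,8,8,8,8,8,8
y: 8,8,8,8,8,8,8,8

steps = 6; useful = 48; efficiency = 48/48 = 1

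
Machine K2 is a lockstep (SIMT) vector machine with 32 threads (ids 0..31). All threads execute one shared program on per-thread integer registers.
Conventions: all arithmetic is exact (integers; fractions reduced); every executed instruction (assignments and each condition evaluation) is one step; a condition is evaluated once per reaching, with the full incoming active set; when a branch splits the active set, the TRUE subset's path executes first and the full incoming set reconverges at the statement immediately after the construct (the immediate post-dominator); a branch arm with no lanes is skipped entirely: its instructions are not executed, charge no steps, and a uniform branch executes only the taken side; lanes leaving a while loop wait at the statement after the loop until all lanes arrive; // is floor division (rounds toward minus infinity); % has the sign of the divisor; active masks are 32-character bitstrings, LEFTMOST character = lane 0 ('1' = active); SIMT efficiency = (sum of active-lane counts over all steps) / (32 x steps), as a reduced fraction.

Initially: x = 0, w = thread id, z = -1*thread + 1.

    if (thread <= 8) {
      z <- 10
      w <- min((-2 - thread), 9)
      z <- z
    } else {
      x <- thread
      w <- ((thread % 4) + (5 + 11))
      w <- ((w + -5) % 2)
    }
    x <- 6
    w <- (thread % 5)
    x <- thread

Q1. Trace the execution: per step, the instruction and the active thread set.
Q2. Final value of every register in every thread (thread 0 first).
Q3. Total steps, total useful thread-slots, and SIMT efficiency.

step 0: eval (thread <= 8)           11111111111111111111111111111111
step 1: z <- 10                      11111111100000000000000000000000
step 2: w <- min((-2 - thread), 9)   11111111100000000000000000000000
step 3: z <- z                       11111111100000000000000000000000
step 4: x <- thread                  00000000011111111111111111111111
step 5: w <- ((thread % 4) + (5 + 11)) 00000000011111111111111111111111
step 6: w <- ((w + -5) % 2)          00000000011111111111111111111111
step 7: x <- 6                       11111111111111111111111111111111
step 8: w <- (thread % 5)            11111111111111111111111111111111
step 9: x <- thread                  11111111111111111111111111111111

Answer: 10 steps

x: 0,1,2,3,4,5,6,7,8,9,10,11,12,13,14,15,16,17,18,19,20,21,22,23,24,25,26,27,28,29,30,31
w: 0,1,2,3,4,0,1,2,3,4,0,1,2,3,4,0,1,2,3,4,0,1,2,3,4,0,1,2,3,4,0,1
z: 10,10,10,10,10,10,10,10,10,-8,-9,-10,-11,-12,-13,-14,-15,-16,-17,-18,-19,-20,-21,-22,-23,-24,-25,-26,-27,-28,-29,-30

steps = 10; useful = 224; efficiency = 224/320 = 7/10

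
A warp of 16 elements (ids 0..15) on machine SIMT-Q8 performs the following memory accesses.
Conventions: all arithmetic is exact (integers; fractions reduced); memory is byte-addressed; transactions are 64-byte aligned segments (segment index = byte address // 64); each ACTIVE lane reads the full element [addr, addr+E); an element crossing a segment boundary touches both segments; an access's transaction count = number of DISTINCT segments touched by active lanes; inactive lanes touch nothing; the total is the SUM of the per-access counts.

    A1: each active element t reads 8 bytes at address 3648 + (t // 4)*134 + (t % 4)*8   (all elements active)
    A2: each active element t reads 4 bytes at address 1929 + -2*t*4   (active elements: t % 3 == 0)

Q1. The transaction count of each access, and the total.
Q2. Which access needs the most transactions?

A1: 4 transactions
A2: 3 transactions

Answer: 4,3; total 7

Answer: A1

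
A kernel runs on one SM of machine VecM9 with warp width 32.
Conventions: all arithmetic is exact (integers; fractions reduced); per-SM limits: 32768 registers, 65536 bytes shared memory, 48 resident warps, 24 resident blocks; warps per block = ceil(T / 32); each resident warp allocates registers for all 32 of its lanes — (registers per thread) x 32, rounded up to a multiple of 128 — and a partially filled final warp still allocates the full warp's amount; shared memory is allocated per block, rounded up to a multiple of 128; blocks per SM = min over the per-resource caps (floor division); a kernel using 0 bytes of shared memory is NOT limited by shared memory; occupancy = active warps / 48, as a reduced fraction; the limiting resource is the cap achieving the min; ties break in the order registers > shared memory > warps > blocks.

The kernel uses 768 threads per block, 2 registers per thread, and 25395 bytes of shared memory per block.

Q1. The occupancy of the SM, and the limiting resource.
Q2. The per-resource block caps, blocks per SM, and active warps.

Answer: occupancy 1, limited by shared memory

registers: 10 blocks
shared memory: 2 blocks
warps: 2 blocks
blocks: 24 blocks

Answer: 2 blocks, 48 active warps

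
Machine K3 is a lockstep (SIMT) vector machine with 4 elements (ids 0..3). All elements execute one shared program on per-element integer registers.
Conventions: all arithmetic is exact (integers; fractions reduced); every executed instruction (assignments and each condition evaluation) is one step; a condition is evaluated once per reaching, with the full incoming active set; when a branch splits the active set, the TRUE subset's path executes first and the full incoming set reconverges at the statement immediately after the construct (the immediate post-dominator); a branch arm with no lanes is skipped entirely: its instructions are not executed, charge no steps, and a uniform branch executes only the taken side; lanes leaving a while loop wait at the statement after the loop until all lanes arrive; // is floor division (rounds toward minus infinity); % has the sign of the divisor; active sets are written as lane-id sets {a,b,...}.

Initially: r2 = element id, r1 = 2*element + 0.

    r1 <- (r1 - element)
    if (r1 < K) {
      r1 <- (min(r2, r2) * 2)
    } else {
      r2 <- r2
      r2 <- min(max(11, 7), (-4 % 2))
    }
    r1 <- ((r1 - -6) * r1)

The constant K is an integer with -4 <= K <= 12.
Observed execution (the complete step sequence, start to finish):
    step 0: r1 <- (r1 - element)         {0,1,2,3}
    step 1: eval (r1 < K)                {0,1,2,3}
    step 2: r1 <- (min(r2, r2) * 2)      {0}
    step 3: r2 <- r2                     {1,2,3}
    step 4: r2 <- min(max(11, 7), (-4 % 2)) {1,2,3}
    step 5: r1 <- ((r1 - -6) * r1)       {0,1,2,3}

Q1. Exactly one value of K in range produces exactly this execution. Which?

Answer: K = 1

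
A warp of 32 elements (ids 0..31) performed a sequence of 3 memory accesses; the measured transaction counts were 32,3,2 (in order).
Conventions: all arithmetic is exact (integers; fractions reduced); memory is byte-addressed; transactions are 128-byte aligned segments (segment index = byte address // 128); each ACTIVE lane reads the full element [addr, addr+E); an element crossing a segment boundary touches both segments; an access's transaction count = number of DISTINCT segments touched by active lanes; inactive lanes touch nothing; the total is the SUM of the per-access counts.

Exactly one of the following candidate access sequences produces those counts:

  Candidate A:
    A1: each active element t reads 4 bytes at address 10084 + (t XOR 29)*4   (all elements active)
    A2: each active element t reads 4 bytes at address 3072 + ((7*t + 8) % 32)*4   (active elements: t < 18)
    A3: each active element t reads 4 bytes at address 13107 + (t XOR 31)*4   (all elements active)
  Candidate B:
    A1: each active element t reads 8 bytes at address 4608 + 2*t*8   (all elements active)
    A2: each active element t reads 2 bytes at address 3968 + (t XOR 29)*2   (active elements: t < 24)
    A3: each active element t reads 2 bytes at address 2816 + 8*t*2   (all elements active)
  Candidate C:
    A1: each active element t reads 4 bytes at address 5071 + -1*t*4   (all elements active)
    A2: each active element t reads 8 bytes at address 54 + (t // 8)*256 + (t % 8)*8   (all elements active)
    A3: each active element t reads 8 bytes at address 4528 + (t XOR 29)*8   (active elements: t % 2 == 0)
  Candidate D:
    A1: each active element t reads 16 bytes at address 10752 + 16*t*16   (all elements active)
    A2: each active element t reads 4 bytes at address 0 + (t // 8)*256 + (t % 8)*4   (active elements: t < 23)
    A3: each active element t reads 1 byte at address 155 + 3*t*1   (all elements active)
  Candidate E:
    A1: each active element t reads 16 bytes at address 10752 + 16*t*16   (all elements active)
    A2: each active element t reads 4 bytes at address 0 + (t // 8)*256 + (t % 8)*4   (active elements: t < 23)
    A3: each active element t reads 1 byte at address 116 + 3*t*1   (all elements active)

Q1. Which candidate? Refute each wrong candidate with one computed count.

A: A1 gives 2 transactions, not 32
B: A1 gives 4 transactions, not 32
C: A1 gives 2 transactions, not 32
D: A3 gives 1 transaction, not 2
E: all counts match (32,3,2)

Answer: E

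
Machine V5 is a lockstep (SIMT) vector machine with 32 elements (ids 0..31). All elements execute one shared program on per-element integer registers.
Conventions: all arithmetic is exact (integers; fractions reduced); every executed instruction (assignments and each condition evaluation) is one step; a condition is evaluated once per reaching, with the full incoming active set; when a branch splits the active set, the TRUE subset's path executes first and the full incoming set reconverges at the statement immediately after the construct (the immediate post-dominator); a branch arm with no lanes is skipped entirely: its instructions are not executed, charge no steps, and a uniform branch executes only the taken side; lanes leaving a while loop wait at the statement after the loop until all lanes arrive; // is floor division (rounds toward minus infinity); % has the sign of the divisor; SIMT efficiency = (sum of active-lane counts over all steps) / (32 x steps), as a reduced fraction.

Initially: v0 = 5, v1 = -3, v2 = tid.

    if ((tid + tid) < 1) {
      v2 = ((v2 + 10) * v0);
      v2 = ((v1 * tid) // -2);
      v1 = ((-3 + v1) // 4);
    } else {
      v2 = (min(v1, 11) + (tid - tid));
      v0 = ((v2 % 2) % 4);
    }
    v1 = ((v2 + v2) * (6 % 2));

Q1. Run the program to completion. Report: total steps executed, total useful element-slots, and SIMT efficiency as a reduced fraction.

Answer: 7 steps, 129 useful, 129/224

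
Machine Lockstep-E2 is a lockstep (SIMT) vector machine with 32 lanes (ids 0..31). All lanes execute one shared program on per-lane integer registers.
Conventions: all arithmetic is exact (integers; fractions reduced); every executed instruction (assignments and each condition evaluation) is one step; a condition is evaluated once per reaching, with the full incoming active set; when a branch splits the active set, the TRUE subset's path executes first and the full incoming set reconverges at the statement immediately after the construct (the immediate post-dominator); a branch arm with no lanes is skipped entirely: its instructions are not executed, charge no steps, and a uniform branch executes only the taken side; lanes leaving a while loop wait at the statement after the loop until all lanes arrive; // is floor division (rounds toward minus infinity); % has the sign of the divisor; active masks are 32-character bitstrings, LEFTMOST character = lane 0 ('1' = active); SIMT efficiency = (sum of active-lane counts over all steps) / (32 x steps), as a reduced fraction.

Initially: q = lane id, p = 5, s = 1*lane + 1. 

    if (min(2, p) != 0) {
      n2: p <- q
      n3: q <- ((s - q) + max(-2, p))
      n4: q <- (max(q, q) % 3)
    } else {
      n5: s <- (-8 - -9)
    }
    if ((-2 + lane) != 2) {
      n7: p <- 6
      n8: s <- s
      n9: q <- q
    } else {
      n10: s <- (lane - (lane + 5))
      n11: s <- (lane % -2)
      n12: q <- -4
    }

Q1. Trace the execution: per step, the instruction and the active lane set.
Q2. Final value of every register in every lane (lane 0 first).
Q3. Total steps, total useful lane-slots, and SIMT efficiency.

step 0: eval (min(2, p) != 0)        11111111111111111111111111111111
step 1: p <- q                       11111111111111111111111111111111
step 2: q <- ((s - q) + max(-2, p))  11111111111111111111111111111111
step 3: q <- (max(q, q) % 3)         11111111111111111111111111111111
step 4: eval ((-2 + lane) != 2)      11111111111111111111111111111111
step 5: p <- 6                       11110111111111111111111111111111
step 6: s <- s                       11110111111111111111111111111111
step 7: q <- q                       11110111111111111111111111111111
step 8: s <- (lane - (lane + 5))     00001000000000000000000000000000
step 9: s <- (lane % -2)             00001000000000000000000000000000
step 10: q <- -4                      00001000000000000000000000000000

Answer: 11 steps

q: 1,2,0,1,-4,0,1,2,0,1,2,0,1,2,0,1,2,0,1,2,0,1,2,0,1,2,0,1,2,0,1,2
p: 6,6,6,6,4,6,6,6,6,6,6,6,6,6,6,6,6,6,6,6,6,6,6,6,6,6,6,6,6,6,6,6
s: 1,2,3,4,0,6,7,8,9,10,11,12,13,14,15,16,17,18,19,20,21,22,23,24,25,26,27,28,29,30,31,32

steps = 11; useful = 256; efficiency = 256/352 = 8/11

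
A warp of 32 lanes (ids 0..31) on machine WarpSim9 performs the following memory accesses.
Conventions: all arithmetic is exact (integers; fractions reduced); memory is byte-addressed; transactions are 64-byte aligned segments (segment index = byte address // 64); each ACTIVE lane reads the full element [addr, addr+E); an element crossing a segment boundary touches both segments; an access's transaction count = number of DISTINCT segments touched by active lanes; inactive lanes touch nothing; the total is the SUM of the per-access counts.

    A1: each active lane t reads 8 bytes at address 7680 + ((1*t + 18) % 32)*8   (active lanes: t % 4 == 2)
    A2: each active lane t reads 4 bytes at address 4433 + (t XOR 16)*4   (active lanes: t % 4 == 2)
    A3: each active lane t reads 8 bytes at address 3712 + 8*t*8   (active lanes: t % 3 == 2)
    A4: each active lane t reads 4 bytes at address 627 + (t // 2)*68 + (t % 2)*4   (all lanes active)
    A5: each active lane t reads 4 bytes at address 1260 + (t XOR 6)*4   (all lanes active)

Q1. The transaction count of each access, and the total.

A1: 4 transactions
A2: 3 transactions
A3: 10 transactions
A4: 17 transactions
A5: 3 transactions

Answer: 4,3,10,17,3; total 37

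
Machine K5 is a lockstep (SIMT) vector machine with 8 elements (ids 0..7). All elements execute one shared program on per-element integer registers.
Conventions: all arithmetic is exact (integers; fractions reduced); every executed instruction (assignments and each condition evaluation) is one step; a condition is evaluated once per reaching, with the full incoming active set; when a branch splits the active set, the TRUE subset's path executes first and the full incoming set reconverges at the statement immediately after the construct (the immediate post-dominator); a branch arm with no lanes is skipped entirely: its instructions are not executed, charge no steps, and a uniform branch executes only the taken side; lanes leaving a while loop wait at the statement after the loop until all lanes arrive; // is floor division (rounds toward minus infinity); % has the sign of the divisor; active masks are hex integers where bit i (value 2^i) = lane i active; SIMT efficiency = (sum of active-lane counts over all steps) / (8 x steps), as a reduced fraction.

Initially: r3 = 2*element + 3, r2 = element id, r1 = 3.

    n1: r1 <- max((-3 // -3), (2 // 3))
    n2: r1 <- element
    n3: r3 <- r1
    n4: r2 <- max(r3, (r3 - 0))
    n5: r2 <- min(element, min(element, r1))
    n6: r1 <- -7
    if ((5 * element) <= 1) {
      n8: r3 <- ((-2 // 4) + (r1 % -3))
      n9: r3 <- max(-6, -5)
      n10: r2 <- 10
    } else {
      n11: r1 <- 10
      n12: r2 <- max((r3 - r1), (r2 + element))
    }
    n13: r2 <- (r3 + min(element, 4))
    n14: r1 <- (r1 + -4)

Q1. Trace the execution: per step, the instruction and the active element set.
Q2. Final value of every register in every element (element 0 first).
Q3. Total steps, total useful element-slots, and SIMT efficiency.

step 0: r1 <- max((-3 // -3), (2 // 3)) 0xff
step 1: r1 <- element                0xff
step 2: r3 <- r1                     0xff
step 3: r2 <- max(r3, (r3 - 0))      0xff
step 4: r2 <- min(element, min(element, r1)) 0xff
step 5: r1 <- -7                     0xff
step 6: eval ((5 * element) <= 1)    0xff
step 7: r3 <- ((-2 // 4) + (r1 % -3)) 0x01
step 8: r3 <- max(-6, -5)            0x01
step 9: r2 <- 10                     0x01
step 10: r1 <- 10                     0xfe
step 11: r2 <- max((r3 - r1), (r2 + element)) 0xfe
step 12: r2 <- (r3 + min(element, 4)) 0xff
step 13: r1 <- (r1 + -4)              0xff

Answer: 14 steps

r3: -5,1,2,3,4,5,6,7
r2: -5,2,4,6,8,9,10,11
r1: -11,6,6,6,6,6,6,6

steps = 14; useful = 89; efficiency = 89/112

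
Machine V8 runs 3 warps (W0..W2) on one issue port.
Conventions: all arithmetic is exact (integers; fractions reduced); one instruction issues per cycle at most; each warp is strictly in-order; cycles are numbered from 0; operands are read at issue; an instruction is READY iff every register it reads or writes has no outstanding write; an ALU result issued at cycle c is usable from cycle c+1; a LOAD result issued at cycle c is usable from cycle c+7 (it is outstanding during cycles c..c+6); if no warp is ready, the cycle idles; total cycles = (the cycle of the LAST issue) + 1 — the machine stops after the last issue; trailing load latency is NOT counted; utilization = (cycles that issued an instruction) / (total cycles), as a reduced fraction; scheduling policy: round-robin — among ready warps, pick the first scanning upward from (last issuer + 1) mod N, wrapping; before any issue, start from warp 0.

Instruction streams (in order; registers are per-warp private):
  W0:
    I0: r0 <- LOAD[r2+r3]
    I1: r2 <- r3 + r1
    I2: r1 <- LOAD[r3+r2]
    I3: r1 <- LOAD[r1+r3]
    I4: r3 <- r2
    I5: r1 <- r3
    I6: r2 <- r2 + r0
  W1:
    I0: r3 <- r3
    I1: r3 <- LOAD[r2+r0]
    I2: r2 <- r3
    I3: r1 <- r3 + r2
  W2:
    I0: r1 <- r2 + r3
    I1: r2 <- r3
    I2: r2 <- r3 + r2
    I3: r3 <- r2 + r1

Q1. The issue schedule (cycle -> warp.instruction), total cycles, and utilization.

cycle 0: W0.I0
cycle 1: W1.I0
cycle 2: W2.I0
cycle 3: W0.I1
cycle 4: W1.I1
cycle 5: W2.I1
cycle 6: W0.I2
cycle 7: W2.I2
cycle 8: W2.I3
cycle 9: idle
cycle 10: idle
cycle 11: W1.I2
cycle 12: W1.I3
cycle 13: W0.I3
cycle 14: W0.I4
cycle 15: idle
cycle 16: idle
cycle 17: idle
cycle 18: idle
cycle 19: idle
cycle 20: W0.I5
cycle 21: W0.I6

Answer: 22 cycles, utilization 15/22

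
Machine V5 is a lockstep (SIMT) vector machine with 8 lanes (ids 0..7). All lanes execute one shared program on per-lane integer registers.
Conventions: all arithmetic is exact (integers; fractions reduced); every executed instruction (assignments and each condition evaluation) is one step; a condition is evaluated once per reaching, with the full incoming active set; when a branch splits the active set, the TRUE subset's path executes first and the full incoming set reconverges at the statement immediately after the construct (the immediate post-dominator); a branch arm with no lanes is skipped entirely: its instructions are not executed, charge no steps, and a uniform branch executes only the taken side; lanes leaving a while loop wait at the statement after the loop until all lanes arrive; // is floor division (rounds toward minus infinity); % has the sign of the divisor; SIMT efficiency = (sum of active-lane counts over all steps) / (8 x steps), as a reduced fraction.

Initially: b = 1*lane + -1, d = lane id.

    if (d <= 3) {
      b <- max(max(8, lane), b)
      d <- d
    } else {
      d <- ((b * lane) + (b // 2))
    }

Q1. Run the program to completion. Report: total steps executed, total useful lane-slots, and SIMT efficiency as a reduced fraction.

Answer: 4 steps, 20 useful, 5/8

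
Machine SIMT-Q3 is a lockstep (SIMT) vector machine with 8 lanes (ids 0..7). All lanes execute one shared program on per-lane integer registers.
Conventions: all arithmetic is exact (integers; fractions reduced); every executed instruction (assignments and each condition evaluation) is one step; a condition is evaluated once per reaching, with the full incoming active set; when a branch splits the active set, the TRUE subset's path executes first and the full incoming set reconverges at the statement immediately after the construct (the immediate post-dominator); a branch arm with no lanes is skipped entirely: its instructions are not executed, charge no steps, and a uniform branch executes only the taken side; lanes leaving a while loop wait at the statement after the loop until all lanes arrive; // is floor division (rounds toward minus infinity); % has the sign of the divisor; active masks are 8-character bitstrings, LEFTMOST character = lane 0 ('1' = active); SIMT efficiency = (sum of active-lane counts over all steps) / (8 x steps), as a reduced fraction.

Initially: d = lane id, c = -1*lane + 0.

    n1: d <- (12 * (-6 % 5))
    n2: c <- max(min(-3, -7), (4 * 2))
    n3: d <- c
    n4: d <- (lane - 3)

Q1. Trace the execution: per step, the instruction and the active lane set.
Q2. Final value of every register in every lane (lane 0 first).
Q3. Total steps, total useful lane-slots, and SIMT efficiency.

step 0: d <- (12 * (-6 % 5))         11111111
step 1: c <- max(min(-3, -7), (4 * 2)) 11111111
step 2: d <- c                       11111111
step 3: d <- (lane - 3)              11111111

Answer: 4 steps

d: -3,-2,-1,0,1,2,3,4
c: 8,8,8,8,8,8,8,8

steps = 4; useful = 32; efficiency = 32/32 = 1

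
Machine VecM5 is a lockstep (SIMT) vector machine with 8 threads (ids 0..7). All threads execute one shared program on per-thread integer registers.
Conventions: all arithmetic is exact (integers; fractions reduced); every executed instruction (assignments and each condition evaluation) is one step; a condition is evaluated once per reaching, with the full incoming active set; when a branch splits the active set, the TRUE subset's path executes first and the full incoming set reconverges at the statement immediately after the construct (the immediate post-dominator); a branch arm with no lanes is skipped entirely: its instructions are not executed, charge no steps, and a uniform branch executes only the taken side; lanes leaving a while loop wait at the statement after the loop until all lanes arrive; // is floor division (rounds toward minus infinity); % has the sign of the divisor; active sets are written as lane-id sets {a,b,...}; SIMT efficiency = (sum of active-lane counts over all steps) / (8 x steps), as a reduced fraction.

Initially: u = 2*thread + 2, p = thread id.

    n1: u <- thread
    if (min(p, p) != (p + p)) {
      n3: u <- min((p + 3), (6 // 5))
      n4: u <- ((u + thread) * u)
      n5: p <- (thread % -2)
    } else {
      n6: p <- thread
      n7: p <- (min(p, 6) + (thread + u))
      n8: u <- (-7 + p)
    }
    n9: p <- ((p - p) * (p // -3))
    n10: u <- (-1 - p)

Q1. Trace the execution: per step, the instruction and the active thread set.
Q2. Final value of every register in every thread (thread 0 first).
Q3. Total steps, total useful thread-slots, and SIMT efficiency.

step 0: u <- thread                  {0,1,2,3,4,5,6,7}
step 1: eval (min(p, p) != (p + p))  {0,1,2,3,4,5,6,7}
step 2: u <- min((p + 3), (6 // 5))  {1,2,3,4,5,6,7}
step 3: u <- ((u + thread) * u)      {1,2,3,4,5,6,7}
step 4: p <- (thread % -2)           {1,2,3,4,5,6,7}
step 5: p <- thread                  {0}
step 6: p <- (min(p, 6) + (thread + u)) {0}
step 7: u <- (-7 + p)                {0}
step 8: p <- ((p - p) * (p // -3))   {0,1,2,3,4,5,6,7}
step 9: u <- (-1 - p)                {0,1,2,3,4,5,6,7}

Answer: 10 steps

u: -1,-1,-1,-1,-1,-1,-1,-1
p: 0,0,0,0,0,0,0,0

steps = 10; useful = 56; efficiency = 56/80 = 7/10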